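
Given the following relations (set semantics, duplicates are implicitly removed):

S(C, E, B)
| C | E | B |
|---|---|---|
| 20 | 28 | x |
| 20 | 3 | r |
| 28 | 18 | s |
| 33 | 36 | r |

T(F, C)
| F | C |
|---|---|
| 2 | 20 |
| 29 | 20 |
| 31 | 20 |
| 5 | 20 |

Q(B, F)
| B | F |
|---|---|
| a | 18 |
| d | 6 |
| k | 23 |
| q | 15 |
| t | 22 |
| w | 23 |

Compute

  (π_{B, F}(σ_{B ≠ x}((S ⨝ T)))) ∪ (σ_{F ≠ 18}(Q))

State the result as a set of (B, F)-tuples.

{(d, 6), (k, 23), (q, 15), (r, 2), (r, 29), (r, 31), (r, 5), (t, 22), (w, 23)}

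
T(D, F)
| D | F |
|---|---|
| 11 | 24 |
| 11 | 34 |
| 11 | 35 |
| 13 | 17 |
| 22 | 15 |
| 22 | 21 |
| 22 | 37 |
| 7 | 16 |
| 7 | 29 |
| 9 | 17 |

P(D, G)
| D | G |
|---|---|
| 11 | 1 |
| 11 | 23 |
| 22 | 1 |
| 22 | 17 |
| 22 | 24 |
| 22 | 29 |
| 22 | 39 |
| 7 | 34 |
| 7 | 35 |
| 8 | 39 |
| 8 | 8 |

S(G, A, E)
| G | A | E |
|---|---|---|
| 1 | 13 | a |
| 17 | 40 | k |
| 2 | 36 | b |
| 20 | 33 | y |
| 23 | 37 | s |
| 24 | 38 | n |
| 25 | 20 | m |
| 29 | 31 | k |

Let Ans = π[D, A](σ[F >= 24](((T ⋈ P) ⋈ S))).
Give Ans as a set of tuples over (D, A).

T ⋈ P (natural join on D): {(11, 24, 1), (11, 24, 23), (11, 34, 1), (11, 34, 23), (11, 35, 1), (11, 35, 23), (22, 15, 1), (22, 15, 17), (22, 15, 24), (22, 15, 29), (22, 15, 39), (22, 21, 1), (22, 21, 17), (22, 21, 24), (22, 21, 29), (22, 21, 39), (22, 37, 1), (22, 37, 17), (22, 37, 24), (22, 37, 29), (22, 37, 39), (7, 16, 34), (7, 16, 35), (7, 29, 34), (7, 29, 35)}
(T ⋈ P) ⋈ S (natural join on G): {(11, 24, 1, 13, a), (11, 24, 23, 37, s), (11, 34, 1, 13, a), (11, 34, 23, 37, s), (11, 35, 1, 13, a), (11, 35, 23, 37, s), (22, 15, 1, 13, a), (22, 15, 17, 40, k), (22, 15, 24, 38, n), (22, 15, 29, 31, k), (22, 21, 1, 13, a), (22, 21, 17, 40, k), (22, 21, 24, 38, n), (22, 21, 29, 31, k), (22, 37, 1, 13, a), (22, 37, 17, 40, k), (22, 37, 24, 38, n), (22, 37, 29, 31, k)}
Apply σ_{F >= 24}; surviving tuples: {(11, 24, 1, 13, a), (11, 24, 23, 37, s), (11, 34, 1, 13, a), (11, 34, 23, 37, s), (11, 35, 1, 13, a), (11, 35, 23, 37, s), (22, 37, 1, 13, a), (22, 37, 17, 40, k), (22, 37, 24, 38, n), (22, 37, 29, 31, k)}
Keep only column(s) D, A (4 duplicate(s) eliminated): {(11, 13), (11, 37), (22, 13), (22, 31), (22, 38), (22, 40)}

{(11, 13), (11, 37), (22, 13), (22, 31), (22, 38), (22, 40)}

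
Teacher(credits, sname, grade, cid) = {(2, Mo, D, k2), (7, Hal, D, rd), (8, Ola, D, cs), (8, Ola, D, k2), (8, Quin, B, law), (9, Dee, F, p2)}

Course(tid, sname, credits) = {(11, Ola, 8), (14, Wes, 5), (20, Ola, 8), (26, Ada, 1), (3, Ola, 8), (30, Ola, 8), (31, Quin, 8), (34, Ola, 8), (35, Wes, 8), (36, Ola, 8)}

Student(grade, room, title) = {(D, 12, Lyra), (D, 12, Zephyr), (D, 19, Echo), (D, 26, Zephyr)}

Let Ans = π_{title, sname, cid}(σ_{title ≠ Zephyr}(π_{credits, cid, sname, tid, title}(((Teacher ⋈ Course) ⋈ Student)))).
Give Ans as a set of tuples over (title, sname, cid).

{(Echo, Ola, cs), (Echo, Ola, k2), (Lyra, Ola, cs), (Lyra, Ola, k2)}

Teacher ⋈ Course (natural join on credits, sname): {(8, Ola, D, cs, 11), (8, Ola, D, cs, 20), (8, Ola, D, cs, 3), (8, Ola, D, cs, 30), (8, Ola, D, cs, 34), (8, Ola, D, cs, 36), (8, Ola, D, k2, 11), (8, Ola, D, k2, 20), (8, Ola, D, k2, 3), (8, Ola, D, k2, 30), (8, Ola, D, k2, 34), (8, Ola, D, k2, 36), (8, Quin, B, law, 31)}
(Teacher ⋈ Course) ⋈ Student (natural join on grade): {(8, Ola, D, cs, 11, 12, Lyra), (8, Ola, D, cs, 11, 12, Zephyr), (8, Ola, D, cs, 11, 19, Echo), (8, Ola, D, cs, 11, 26, Zephyr), (8, Ola, D, cs, 20, 12, Lyra), (8, Ola, D, cs, 20, 12, Zephyr), (8, Ola, D, cs, 20, 19, Echo), (8, Ola, D, cs, 20, 26, Zephyr), (8, Ola, D, cs, 3, 12, Lyra), (8, Ola, D, cs, 3, 12, Zephyr), (8, Ola, D, cs, 3, 19, Echo), (8, Ola, D, cs, 3, 26, Zephyr), (8, Ola, D, cs, 30, 12, Lyra), (8, Ola, D, cs, 30, 12, Zephyr), (8, Ola, D, cs, 30, 19, Echo), (8, Ola, D, cs, 30, 26, Zephyr), (8, Ola, D, cs, 34, 12, Lyra), (8, Ola, D, cs, 34, 12, Zephyr), (8, Ola, D, cs, 34, 19, Echo), (8, Ola, D, cs, 34, 26, Zephyr), (8, Ola, D, cs, 36, 12, Lyra), (8, Ola, D, cs, 36, 12, Zephyr), (8, Ola, D, cs, 36, 19, Echo), (8, Ola, D, cs, 36, 26, Zephyr), (8, Ola, D, k2, 11, 12, Lyra), (8, Ola, D, k2, 11, 12, Zephyr), (8, Ola, D, k2, 11, 19, Echo), (8, Ola, D, k2, 11, 26, Zephyr), (8, Ola, D, k2, 20, 12, Lyra), (8, Ola, D, k2, 20, 12, Zephyr), (8, Ola, D, k2, 20, 19, Echo), (8, Ola, D, k2, 20, 26, Zephyr), (8, Ola, D, k2, 3, 12, Lyra), (8, Ola, D, k2, 3, 12, Zephyr), (8, Ola, D, k2, 3, 19, Echo), (8, Ola, D, k2, 3, 26, Zephyr), (8, Ola, D, k2, 30, 12, Lyra), (8, Ola, D, k2, 30, 12, Zephyr), (8, Ola, D, k2, 30, 19, Echo), (8, Ola, D, k2, 30, 26, Zephyr), (8, Ola, D, k2, 34, 12, Lyra), (8, Ola, D, k2, 34, 12, Zephyr), (8, Ola, D, k2, 34, 19, Echo), (8, Ola, D, k2, 34, 26, Zephyr), (8, Ola, D, k2, 36, 12, Lyra), (8, Ola, D, k2, 36, 12, Zephyr), (8, Ola, D, k2, 36, 19, Echo), (8, Ola, D, k2, 36, 26, Zephyr)}
π[credits, cid, sname, tid, title]: project onto (credits, cid, sname, tid, title) (12 duplicate(s) eliminated) → {(8, cs, Ola, 11, Echo), (8, cs, Ola, 11, Lyra), (8, cs, Ola, 11, Zephyr), (8, cs, Ola, 20, Echo), (8, cs, Ola, 20, Lyra), (8, cs, Ola, 20, Zephyr), (8, cs, Ola, 3, Echo), (8, cs, Ola, 3, Lyra), (8, cs, Ola, 3, Zephyr), (8, cs, Ola, 30, Echo), (8, cs, Ola, 30, Lyra), (8, cs, Ola, 30, Zephyr), (8, cs, Ola, 34, Echo), (8, cs, Ola, 34, Lyra), (8, cs, Ola, 34, Zephyr), (8, cs, Ola, 36, Echo), (8, cs, Ola, 36, Lyra), (8, cs, Ola, 36, Zephyr), (8, k2, Ola, 11, Echo), (8, k2, Ola, 11, Lyra), (8, k2, Ola, 11, Zephyr), (8, k2, Ola, 20, Echo), (8, k2, Ola, 20, Lyra), (8, k2, Ola, 20, Zephyr), (8, k2, Ola, 3, Echo), (8, k2, Ola, 3, Lyra), (8, k2, Ola, 3, Zephyr), (8, k2, Ola, 30, Echo), (8, k2, Ola, 30, Lyra), (8, k2, Ola, 30, Zephyr), (8, k2, Ola, 34, Echo), (8, k2, Ola, 34, Lyra), (8, k2, Ola, 34, Zephyr), (8, k2, Ola, 36, Echo), (8, k2, Ola, 36, Lyra), (8, k2, Ola, 36, Zephyr)}
Apply σ_{title ≠ Zephyr}; surviving tuples: {(8, cs, Ola, 11, Echo), (8, cs, Ola, 11, Lyra), (8, cs, Ola, 20, Echo), (8, cs, Ola, 20, Lyra), (8, cs, Ola, 3, Echo), (8, cs, Ola, 3, Lyra), (8, cs, Ola, 30, Echo), (8, cs, Ola, 30, Lyra), (8, cs, Ola, 34, Echo), (8, cs, Ola, 34, Lyra), (8, cs, Ola, 36, Echo), (8, cs, Ola, 36, Lyra), (8, k2, Ola, 11, Echo), (8, k2, Ola, 11, Lyra), (8, k2, Ola, 20, Echo), (8, k2, Ola, 20, Lyra), (8, k2, Ola, 3, Echo), (8, k2, Ola, 3, Lyra), (8, k2, Ola, 30, Echo), (8, k2, Ola, 30, Lyra), (8, k2, Ola, 34, Echo), (8, k2, Ola, 34, Lyra), (8, k2, Ola, 36, Echo), (8, k2, Ola, 36, Lyra)}
π[title, sname, cid]: project onto (title, sname, cid) (20 duplicate(s) eliminated) → {(Echo, Ola, cs), (Echo, Ola, k2), (Lyra, Ola, cs), (Lyra, Ola, k2)}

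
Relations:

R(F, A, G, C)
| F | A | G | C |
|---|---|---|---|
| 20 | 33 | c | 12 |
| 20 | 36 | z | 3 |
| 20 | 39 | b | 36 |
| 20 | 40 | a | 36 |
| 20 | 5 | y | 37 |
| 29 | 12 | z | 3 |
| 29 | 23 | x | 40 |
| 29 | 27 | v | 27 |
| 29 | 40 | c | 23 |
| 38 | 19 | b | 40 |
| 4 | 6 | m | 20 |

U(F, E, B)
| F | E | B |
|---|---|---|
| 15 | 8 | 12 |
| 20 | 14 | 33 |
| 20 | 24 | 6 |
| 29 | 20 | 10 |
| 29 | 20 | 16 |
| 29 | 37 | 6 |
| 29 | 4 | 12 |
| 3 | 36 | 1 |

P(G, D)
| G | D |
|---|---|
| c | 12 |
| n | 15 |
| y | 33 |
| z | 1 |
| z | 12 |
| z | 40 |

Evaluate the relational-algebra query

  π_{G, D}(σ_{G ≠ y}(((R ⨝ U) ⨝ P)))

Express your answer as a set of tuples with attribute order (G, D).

{(c, 12), (z, 1), (z, 12), (z, 40)}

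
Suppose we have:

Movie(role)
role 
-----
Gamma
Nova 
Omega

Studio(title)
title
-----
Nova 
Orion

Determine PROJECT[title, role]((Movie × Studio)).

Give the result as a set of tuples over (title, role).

Movie × Studio: Cartesian product, 3·2 = 6 tuples over (role, title).
π_{title, role} gives {(Nova, Gamma), (Nova, Nova), (Nova, Omega), (Orion, Gamma), (Orion, Nova), (Orion, Omega)}.

{(Nova, Gamma), (Nova, Nova), (Nova, Omega), (Orion, Gamma), (Orion, Nova), (Orion, Omega)}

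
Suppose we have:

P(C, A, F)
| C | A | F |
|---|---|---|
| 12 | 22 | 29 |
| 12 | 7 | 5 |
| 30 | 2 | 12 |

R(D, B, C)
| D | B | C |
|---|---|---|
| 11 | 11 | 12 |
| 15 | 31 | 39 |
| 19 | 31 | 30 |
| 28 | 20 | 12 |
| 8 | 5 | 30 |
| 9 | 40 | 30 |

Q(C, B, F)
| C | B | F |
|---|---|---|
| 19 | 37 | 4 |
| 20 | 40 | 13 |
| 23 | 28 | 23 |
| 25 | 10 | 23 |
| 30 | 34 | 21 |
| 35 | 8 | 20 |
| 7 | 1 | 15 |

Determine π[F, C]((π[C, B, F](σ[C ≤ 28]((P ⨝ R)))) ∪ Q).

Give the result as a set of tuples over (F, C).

{(13, 20), (15, 7), (20, 35), (21, 30), (23, 23), (23, 25), (29, 12), (4, 19), (5, 12)}

P ⋈ R (natural join on C): {(12, 22, 29, 11, 11), (12, 22, 29, 28, 20), (12, 7, 5, 11, 11), (12, 7, 5, 28, 20), (30, 2, 12, 19, 31), (30, 2, 12, 8, 5), (30, 2, 12, 9, 40)}
Selection C ≤ 28: {(12, 22, 29, 11, 11), (12, 22, 29, 28, 20), (12, 7, 5, 11, 11), (12, 7, 5, 28, 20)}
Projecting to C, B, F: {(12, 11, 29), (12, 11, 5), (12, 20, 29), (12, 20, 5)}
Union: {(12, 11, 29), (12, 11, 5), (12, 20, 29), (12, 20, 5)} with {(19, 37, 4), (20, 40, 13), (23, 28, 23), (25, 10, 23), (30, 34, 21), (35, 8, 20), (7, 1, 15)} → {(12, 11, 29), (12, 11, 5), (12, 20, 29), (12, 20, 5), (19, 37, 4), (20, 40, 13), (23, 28, 23), (25, 10, 23), (30, 34, 21), (35, 8, 20), (7, 1, 15)}
Projecting to F, C (2 duplicate(s) eliminated): {(13, 20), (15, 7), (20, 35), (21, 30), (23, 23), (23, 25), (29, 12), (4, 19), (5, 12)}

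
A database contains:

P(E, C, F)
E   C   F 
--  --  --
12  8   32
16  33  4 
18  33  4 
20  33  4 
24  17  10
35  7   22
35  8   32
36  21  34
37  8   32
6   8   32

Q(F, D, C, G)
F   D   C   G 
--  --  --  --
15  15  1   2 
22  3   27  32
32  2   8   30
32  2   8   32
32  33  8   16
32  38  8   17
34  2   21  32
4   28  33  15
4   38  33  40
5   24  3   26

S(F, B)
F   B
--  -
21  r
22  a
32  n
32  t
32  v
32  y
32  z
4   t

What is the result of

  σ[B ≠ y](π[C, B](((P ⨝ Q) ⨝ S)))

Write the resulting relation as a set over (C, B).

{(33, t), (8, n), (8, t), (8, v), (8, z)}

Joining P and Q on C, F yields {(12, 8, 32, 2, 30), (12, 8, 32, 2, 32), (12, 8, 32, 33, 16), (12, 8, 32, 38, 17), (16, 33, 4, 28, 15), (16, 33, 4, 38, 40), (18, 33, 4, 28, 15), (18, 33, 4, 38, 40), (20, 33, 4, 28, 15), (20, 33, 4, 38, 40), (35, 8, 32, 2, 30), (35, 8, 32, 2, 32), (35, 8, 32, 33, 16), (35, 8, 32, 38, 17), (36, 21, 34, 2, 32), (37, 8, 32, 2, 30), (37, 8, 32, 2, 32), (37, 8, 32, 33, 16), (37, 8, 32, 38, 17), (6, 8, 32, 2, 30), (6, 8, 32, 2, 32), (6, 8, 32, 33, 16), (6, 8, 32, 38, 17)}.
Joining (P ⨝ Q) and S on F yields {(12, 8, 32, 2, 30, n), (12, 8, 32, 2, 30, t), (12, 8, 32, 2, 30, v), (12, 8, 32, 2, 30, y), (12, 8, 32, 2, 30, z), (12, 8, 32, 2, 32, n), (12, 8, 32, 2, 32, t), (12, 8, 32, 2, 32, v), (12, 8, 32, 2, 32, y), (12, 8, 32, 2, 32, z), (12, 8, 32, 33, 16, n), (12, 8, 32, 33, 16, t), (12, 8, 32, 33, 16, v), (12, 8, 32, 33, 16, y), (12, 8, 32, 33, 16, z), (12, 8, 32, 38, 17, n), (12, 8, 32, 38, 17, t), (12, 8, 32, 38, 17, v), (12, 8, 32, 38, 17, y), (12, 8, 32, 38, 17, z), (16, 33, 4, 28, 15, t), (16, 33, 4, 38, 40, t), (18, 33, 4, 28, 15, t), (18, 33, 4, 38, 40, t), (20, 33, 4, 28, 15, t), (20, 33, 4, 38, 40, t), (35, 8, 32, 2, 30, n), (35, 8, 32, 2, 30, t), (35, 8, 32, 2, 30, v), (35, 8, 32, 2, 30, y), (35, 8, 32, 2, 30, z), (35, 8, 32, 2, 32, n), (35, 8, 32, 2, 32, t), (35, 8, 32, 2, 32, v), (35, 8, 32, 2, 32, y), (35, 8, 32, 2, 32, z), (35, 8, 32, 33, 16, n), (35, 8, 32, 33, 16, t), (35, 8, 32, 33, 16, v), (35, 8, 32, 33, 16, y), (35, 8, 32, 33, 16, z), (35, 8, 32, 38, 17, n), (35, 8, 32, 38, 17, t), (35, 8, 32, 38, 17, v), (35, 8, 32, 38, 17, y), (35, 8, 32, 38, 17, z), (37, 8, 32, 2, 30, n), (37, 8, 32, 2, 30, t), (37, 8, 32, 2, 30, v), (37, 8, 32, 2, 30, y), (37, 8, 32, 2, 30, z), (37, 8, 32, 2, 32, n), (37, 8, 32, 2, 32, t), (37, 8, 32, 2, 32, v), (37, 8, 32, 2, 32, y), (37, 8, 32, 2, 32, z), (37, 8, 32, 33, 16, n), (37, 8, 32, 33, 16, t), (37, 8, 32, 33, 16, v), (37, 8, 32, 33, 16, y), (37, 8, 32, 33, 16, z), (37, 8, 32, 38, 17, n), (37, 8, 32, 38, 17, t), (37, 8, 32, 38, 17, v), (37, 8, 32, 38, 17, y), (37, 8, 32, 38, 17, z), (6, 8, 32, 2, 30, n), (6, 8, 32, 2, 30, t), (6, 8, 32, 2, 30, v), (6, 8, 32, 2, 30, y), (6, 8, 32, 2, 30, z), (6, 8, 32, 2, 32, n), (6, 8, 32, 2, 32, t), (6, 8, 32, 2, 32, v), (6, 8, 32, 2, 32, y), (6, 8, 32, 2, 32, z), (6, 8, 32, 33, 16, n), (6, 8, 32, 33, 16, t), (6, 8, 32, 33, 16, v), (6, 8, 32, 33, 16, y), (6, 8, 32, 33, 16, z), (6, 8, 32, 38, 17, n), (6, 8, 32, 38, 17, t), (6, 8, 32, 38, 17, v), (6, 8, 32, 38, 17, y), (6, 8, 32, 38, 17, z)}.
π[C, B]: project onto (C, B) (80 duplicate(s) eliminated) → {(33, t), (8, n), (8, t), (8, v), (8, y), (8, z)}
Filtering on B ≠ y leaves {(33, t), (8, n), (8, t), (8, v), (8, z)}.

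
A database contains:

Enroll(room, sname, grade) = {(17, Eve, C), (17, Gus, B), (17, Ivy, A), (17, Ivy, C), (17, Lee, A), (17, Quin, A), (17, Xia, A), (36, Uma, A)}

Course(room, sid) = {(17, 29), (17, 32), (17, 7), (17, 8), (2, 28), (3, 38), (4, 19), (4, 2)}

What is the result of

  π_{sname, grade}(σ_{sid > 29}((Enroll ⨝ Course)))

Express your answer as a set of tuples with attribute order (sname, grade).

Enroll ⋈ Course (natural join on room): {(17, Eve, C, 29), (17, Eve, C, 32), (17, Eve, C, 7), (17, Eve, C, 8), (17, Gus, B, 29), (17, Gus, B, 32), (17, Gus, B, 7), (17, Gus, B, 8), (17, Ivy, A, 29), (17, Ivy, A, 32), (17, Ivy, A, 7), (17, Ivy, A, 8), (17, Ivy, C, 29), (17, Ivy, C, 32), (17, Ivy, C, 7), (17, Ivy, C, 8), (17, Lee, A, 29), (17, Lee, A, 32), (17, Lee, A, 7), (17, Lee, A, 8), (17, Quin, A, 29), (17, Quin, A, 32), (17, Quin, A, 7), (17, Quin, A, 8), (17, Xia, A, 29), (17, Xia, A, 32), (17, Xia, A, 7), (17, Xia, A, 8)}
σ[sid > 29]: keep tuples satisfying sid > 29 → {(17, Eve, C, 32), (17, Gus, B, 32), (17, Ivy, A, 32), (17, Ivy, C, 32), (17, Lee, A, 32), (17, Quin, A, 32), (17, Xia, A, 32)}
Projecting to sname, grade: {(Eve, C), (Gus, B), (Ivy, A), (Ivy, C), (Lee, A), (Quin, A), (Xia, A)}

{(Eve, C), (Gus, B), (Ivy, A), (Ivy, C), (Lee, A), (Quin, A), (Xia, A)}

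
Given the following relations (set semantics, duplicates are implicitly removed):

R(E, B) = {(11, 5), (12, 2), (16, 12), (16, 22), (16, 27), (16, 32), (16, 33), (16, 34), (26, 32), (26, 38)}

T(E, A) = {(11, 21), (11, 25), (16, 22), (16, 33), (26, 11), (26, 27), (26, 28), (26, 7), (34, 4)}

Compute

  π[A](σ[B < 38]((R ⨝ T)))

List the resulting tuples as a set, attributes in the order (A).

Natural join on E: {(11, 5, 21), (11, 5, 25), (16, 12, 22), (16, 12, 33), (16, 22, 22), (16, 22, 33), (16, 27, 22), (16, 27, 33), (16, 32, 22), (16, 32, 33), (16, 33, 22), (16, 33, 33), (16, 34, 22), (16, 34, 33), (26, 32, 11), (26, 32, 27), (26, 32, 28), (26, 32, 7), (26, 38, 11), (26, 38, 27), (26, 38, 28), (26, 38, 7)}
Apply σ_{B < 38}; surviving tuples: {(11, 5, 21), (11, 5, 25), (16, 12, 22), (16, 12, 33), (16, 22, 22), (16, 22, 33), (16, 27, 22), (16, 27, 33), (16, 32, 22), (16, 32, 33), (16, 33, 22), (16, 33, 33), (16, 34, 22), (16, 34, 33), (26, 32, 11), (26, 32, 27), (26, 32, 28), (26, 32, 7)}
π[A]: project onto (A) (10 duplicate(s) eliminated) → {11, 21, 22, 25, 27, 28, 33, 7}

{11, 21, 22, 25, 27, 28, 33, 7}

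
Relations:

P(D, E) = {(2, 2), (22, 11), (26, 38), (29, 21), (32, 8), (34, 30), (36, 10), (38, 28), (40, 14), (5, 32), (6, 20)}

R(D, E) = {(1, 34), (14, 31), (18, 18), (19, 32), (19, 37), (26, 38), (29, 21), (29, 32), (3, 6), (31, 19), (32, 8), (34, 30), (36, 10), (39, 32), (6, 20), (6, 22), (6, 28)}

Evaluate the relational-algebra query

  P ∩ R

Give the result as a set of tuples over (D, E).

{(26, 38), (29, 21), (32, 8), (34, 30), (36, 10), (6, 20)}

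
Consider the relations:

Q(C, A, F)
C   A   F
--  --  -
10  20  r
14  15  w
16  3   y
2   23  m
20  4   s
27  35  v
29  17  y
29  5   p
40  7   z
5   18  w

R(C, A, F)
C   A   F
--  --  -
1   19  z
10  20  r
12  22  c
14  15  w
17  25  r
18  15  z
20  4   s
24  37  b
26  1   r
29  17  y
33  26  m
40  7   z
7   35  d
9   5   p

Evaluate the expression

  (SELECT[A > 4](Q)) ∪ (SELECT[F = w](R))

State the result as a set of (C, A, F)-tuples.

Filtering on A > 4 leaves {(10, 20, r), (14, 15, w), (2, 23, m), (27, 35, v), (29, 17, y), (29, 5, p), (40, 7, z), (5, 18, w)}.
Filtering on F = w leaves {(14, 15, w)}.
Union: {(10, 20, r), (14, 15, w), (2, 23, m), (27, 35, v), (29, 17, y), (29, 5, p), (40, 7, z), (5, 18, w)} with {(14, 15, w)} → {(10, 20, r), (14, 15, w), (2, 23, m), (27, 35, v), (29, 17, y), (29, 5, p), (40, 7, z), (5, 18, w)}

{(10, 20, r), (14, 15, w), (2, 23, m), (27, 35, v), (29, 17, y), (29, 5, p), (40, 7, z), (5, 18, w)}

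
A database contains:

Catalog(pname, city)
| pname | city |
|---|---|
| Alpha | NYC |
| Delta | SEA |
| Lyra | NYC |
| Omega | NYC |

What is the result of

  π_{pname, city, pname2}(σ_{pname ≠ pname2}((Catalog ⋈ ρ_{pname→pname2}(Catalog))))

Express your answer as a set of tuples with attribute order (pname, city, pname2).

{(Alpha, NYC, Lyra), (Alpha, NYC, Omega), (Lyra, NYC, Alpha), (Lyra, NYC, Omega), (Omega, NYC, Alpha), (Omega, NYC, Lyra)}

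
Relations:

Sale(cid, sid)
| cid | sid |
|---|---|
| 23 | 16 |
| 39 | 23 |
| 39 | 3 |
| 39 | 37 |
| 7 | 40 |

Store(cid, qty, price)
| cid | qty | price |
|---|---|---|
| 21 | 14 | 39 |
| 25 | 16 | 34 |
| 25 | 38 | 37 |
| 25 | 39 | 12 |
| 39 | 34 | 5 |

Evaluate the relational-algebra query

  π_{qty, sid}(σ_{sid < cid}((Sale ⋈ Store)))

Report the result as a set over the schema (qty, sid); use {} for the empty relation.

{(34, 23), (34, 3), (34, 37)}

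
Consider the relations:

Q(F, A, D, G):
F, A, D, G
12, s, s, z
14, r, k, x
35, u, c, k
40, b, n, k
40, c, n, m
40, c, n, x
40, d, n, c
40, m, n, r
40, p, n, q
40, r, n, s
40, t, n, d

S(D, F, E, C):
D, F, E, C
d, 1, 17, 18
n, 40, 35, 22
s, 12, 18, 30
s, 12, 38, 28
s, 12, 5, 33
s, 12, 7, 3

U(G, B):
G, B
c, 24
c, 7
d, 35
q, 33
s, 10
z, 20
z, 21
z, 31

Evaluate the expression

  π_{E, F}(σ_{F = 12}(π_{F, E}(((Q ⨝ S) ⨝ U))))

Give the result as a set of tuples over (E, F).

{(18, 12), (38, 12), (5, 12), (7, 12)}

Q ⋈ S (natural join on F, D): {(12, s, s, z, 18, 30), (12, s, s, z, 38, 28), (12, s, s, z, 5, 33), (12, s, s, z, 7, 3), (40, b, n, k, 35, 22), (40, c, n, m, 35, 22), (40, c, n, x, 35, 22), (40, d, n, c, 35, 22), (40, m, n, r, 35, 22), (40, p, n, q, 35, 22), (40, r, n, s, 35, 22), (40, t, n, d, 35, 22)}
(Q ⨝ S) ⋈ U (natural join on G): {(12, s, s, z, 18, 30, 20), (12, s, s, z, 18, 30, 21), (12, s, s, z, 18, 30, 31), (12, s, s, z, 38, 28, 20), (12, s, s, z, 38, 28, 21), (12, s, s, z, 38, 28, 31), (12, s, s, z, 5, 33, 20), (12, s, s, z, 5, 33, 21), (12, s, s, z, 5, 33, 31), (12, s, s, z, 7, 3, 20), (12, s, s, z, 7, 3, 21), (12, s, s, z, 7, 3, 31), (40, d, n, c, 35, 22, 24), (40, d, n, c, 35, 22, 7), (40, p, n, q, 35, 22, 33), (40, r, n, s, 35, 22, 10), (40, t, n, d, 35, 22, 35)}
Projecting to F, E (12 duplicate(s) eliminated): {(12, 18), (12, 38), (12, 5), (12, 7), (40, 35)}
Filtering on F = 12 leaves {(12, 18), (12, 38), (12, 5), (12, 7)}.
Projecting to E, F: {(18, 12), (38, 12), (5, 12), (7, 12)}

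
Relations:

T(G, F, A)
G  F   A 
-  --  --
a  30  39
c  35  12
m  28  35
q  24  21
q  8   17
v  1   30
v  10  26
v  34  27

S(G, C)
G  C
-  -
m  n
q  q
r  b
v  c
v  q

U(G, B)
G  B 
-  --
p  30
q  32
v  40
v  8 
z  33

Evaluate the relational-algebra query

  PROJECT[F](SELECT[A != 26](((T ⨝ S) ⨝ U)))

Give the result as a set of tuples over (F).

{1, 24, 34, 8}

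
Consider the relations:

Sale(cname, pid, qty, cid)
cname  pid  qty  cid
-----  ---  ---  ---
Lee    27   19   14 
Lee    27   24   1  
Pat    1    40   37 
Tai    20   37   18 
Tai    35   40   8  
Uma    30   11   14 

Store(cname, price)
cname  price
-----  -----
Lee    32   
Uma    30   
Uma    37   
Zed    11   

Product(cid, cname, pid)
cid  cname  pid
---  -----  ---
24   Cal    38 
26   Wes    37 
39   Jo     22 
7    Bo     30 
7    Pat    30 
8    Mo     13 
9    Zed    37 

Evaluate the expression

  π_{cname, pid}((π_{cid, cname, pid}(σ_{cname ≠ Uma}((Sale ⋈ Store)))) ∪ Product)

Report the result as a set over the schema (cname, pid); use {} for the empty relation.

Joining Sale and Store on cname yields {(Lee, 27, 19, 14, 32), (Lee, 27, 24, 1, 32), (Uma, 30, 11, 14, 30), (Uma, 30, 11, 14, 37)}.
Filtering on cname ≠ Uma leaves {(Lee, 27, 19, 14, 32), (Lee, 27, 24, 1, 32)}.
π_{cid, cname, pid} gives {(1, Lee, 27), (14, Lee, 27)}.
Set union of the two operands is {(1, Lee, 27), (14, Lee, 27), (24, Cal, 38), (26, Wes, 37), (39, Jo, 22), (7, Bo, 30), (7, Pat, 30), (8, Mo, 13), (9, Zed, 37)}.
π_{cname, pid} gives {(Bo, 30), (Cal, 38), (Jo, 22), (Lee, 27), (Mo, 13), (Pat, 30), (Wes, 37), (Zed, 37)} (1 duplicate(s) eliminated).

{(Bo, 30), (Cal, 38), (Jo, 22), (Lee, 27), (Mo, 13), (Pat, 30), (Wes, 37), (Zed, 37)}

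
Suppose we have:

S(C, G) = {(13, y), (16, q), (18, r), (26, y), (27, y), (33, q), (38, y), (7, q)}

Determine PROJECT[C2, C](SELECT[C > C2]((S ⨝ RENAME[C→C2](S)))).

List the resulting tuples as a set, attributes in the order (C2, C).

ρ[C→C2]: schema becomes (C2, G); tuples unchanged.
Joining S and RENAME[C→C2](S) on G yields {(13, y, 13), (13, y, 26), (13, y, 27), (13, y, 38), (16, q, 16), (16, q, 33), (16, q, 7), (18, r, 18), (26, y, 13), (26, y, 26), (26, y, 27), (26, y, 38), (27, y, 13), (27, y, 26), (27, y, 27), (27, y, 38), (33, q, 16), (33, q, 33), (33, q, 7), (38, y, 13), (38, y, 26), (38, y, 27), (38, y, 38), (7, q, 16), (7, q, 33), (7, q, 7)}.
Apply σ_{C > C2}; surviving tuples: {(16, q, 7), (26, y, 13), (27, y, 13), (27, y, 26), (33, q, 16), (33, q, 7), (38, y, 13), (38, y, 26), (38, y, 27)}
Keep only column(s) C2, C: {(13, 26), (13, 27), (13, 38), (16, 33), (26, 27), (26, 38), (27, 38), (7, 16), (7, 33)}

{(13, 26), (13, 27), (13, 38), (16, 33), (26, 27), (26, 38), (27, 38), (7, 16), (7, 33)}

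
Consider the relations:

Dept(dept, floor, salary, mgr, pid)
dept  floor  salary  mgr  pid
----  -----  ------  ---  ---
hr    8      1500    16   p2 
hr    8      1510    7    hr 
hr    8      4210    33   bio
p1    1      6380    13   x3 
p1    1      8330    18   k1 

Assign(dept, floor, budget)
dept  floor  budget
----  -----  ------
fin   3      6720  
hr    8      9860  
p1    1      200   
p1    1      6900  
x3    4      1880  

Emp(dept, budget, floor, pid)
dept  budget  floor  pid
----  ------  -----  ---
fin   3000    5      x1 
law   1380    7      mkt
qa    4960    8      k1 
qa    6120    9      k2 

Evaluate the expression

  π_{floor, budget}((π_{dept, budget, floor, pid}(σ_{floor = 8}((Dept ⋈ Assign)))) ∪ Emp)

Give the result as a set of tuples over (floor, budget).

{(5, 3000), (7, 1380), (8, 4960), (8, 9860), (9, 6120)}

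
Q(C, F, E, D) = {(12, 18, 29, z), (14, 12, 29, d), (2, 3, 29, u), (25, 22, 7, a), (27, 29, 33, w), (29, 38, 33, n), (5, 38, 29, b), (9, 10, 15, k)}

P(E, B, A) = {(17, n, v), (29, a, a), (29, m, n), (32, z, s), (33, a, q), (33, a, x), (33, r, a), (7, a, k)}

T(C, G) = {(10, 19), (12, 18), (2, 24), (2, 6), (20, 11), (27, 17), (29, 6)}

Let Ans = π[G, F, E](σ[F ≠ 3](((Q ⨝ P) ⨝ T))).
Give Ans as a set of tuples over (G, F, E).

{(17, 29, 33), (18, 18, 29), (6, 38, 33)}

Q ⋈ P (natural join on E): {(12, 18, 29, z, a, a), (12, 18, 29, z, m, n), (14, 12, 29, d, a, a), (14, 12, 29, d, m, n), (2, 3, 29, u, a, a), (2, 3, 29, u, m, n), (25, 22, 7, a, a, k), (27, 29, 33, w, a, q), (27, 29, 33, w, a, x), (27, 29, 33, w, r, a), (29, 38, 33, n, a, q), (29, 38, 33, n, a, x), (29, 38, 33, n, r, a), (5, 38, 29, b, a, a), (5, 38, 29, b, m, n)}
(Q ⨝ P) ⋈ T (natural join on C): {(12, 18, 29, z, a, a, 18), (12, 18, 29, z, m, n, 18), (2, 3, 29, u, a, a, 24), (2, 3, 29, u, a, a, 6), (2, 3, 29, u, m, n, 24), (2, 3, 29, u, m, n, 6), (27, 29, 33, w, a, q, 17), (27, 29, 33, w, a, x, 17), (27, 29, 33, w, r, a, 17), (29, 38, 33, n, a, q, 6), (29, 38, 33, n, a, x, 6), (29, 38, 33, n, r, a, 6)}
Apply σ_{F ≠ 3}; surviving tuples: {(12, 18, 29, z, a, a, 18), (12, 18, 29, z, m, n, 18), (27, 29, 33, w, a, q, 17), (27, 29, 33, w, a, x, 17), (27, 29, 33, w, r, a, 17), (29, 38, 33, n, a, q, 6), (29, 38, 33, n, a, x, 6), (29, 38, 33, n, r, a, 6)}
Keep only column(s) G, F, E (5 duplicate(s) eliminated): {(17, 29, 33), (18, 18, 29), (6, 38, 33)}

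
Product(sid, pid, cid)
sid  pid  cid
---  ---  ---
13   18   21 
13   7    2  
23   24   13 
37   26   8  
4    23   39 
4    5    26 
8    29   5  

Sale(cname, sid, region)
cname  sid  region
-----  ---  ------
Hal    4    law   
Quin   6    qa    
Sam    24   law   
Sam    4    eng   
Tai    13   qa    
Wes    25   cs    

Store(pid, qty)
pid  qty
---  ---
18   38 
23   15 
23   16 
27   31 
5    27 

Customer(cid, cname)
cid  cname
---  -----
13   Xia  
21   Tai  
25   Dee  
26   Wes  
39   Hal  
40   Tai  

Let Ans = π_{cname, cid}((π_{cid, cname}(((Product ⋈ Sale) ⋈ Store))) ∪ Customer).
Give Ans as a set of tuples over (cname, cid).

{(Dee, 25), (Hal, 26), (Hal, 39), (Sam, 26), (Sam, 39), (Tai, 21), (Tai, 40), (Wes, 26), (Xia, 13)}

Joining Product and Sale on sid yields {(13, 18, 21, Tai, qa), (13, 7, 2, Tai, qa), (4, 23, 39, Hal, law), (4, 23, 39, Sam, eng), (4, 5, 26, Hal, law), (4, 5, 26, Sam, eng)}.
Joining (Product ⋈ Sale) and Store on pid yields {(13, 18, 21, Tai, qa, 38), (4, 23, 39, Hal, law, 15), (4, 23, 39, Hal, law, 16), (4, 23, 39, Sam, eng, 15), (4, 23, 39, Sam, eng, 16), (4, 5, 26, Hal, law, 27), (4, 5, 26, Sam, eng, 27)}.
Projecting to cid, cname (2 duplicate(s) eliminated): {(21, Tai), (26, Hal), (26, Sam), (39, Hal), (39, Sam)}
Set union of the two operands is {(13, Xia), (21, Tai), (25, Dee), (26, Hal), (26, Sam), (26, Wes), (39, Hal), (39, Sam), (40, Tai)}.
Projecting to cname, cid: {(Dee, 25), (Hal, 26), (Hal, 39), (Sam, 26), (Sam, 39), (Tai, 21), (Tai, 40), (Wes, 26), (Xia, 13)}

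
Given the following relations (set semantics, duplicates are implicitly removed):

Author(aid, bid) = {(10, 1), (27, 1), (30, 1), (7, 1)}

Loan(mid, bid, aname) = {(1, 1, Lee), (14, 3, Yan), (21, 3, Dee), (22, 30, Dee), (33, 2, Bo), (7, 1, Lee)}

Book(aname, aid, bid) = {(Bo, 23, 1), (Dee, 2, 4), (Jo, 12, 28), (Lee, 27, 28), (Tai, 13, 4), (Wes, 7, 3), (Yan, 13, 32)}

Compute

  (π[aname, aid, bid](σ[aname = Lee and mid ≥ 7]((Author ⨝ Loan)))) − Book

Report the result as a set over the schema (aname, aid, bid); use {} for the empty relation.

{(Lee, 10, 1), (Lee, 27, 1), (Lee, 30, 1), (Lee, 7, 1)}

Natural join on bid: {(10, 1, 1, Lee), (10, 1, 7, Lee), (27, 1, 1, Lee), (27, 1, 7, Lee), (30, 1, 1, Lee), (30, 1, 7, Lee), (7, 1, 1, Lee), (7, 1, 7, Lee)}
Filtering on aname = Lee and mid ≥ 7 leaves {(10, 1, 7, Lee), (27, 1, 7, Lee), (30, 1, 7, Lee), (7, 1, 7, Lee)}.
Keep only column(s) aname, aid, bid: {(Lee, 10, 1), (Lee, 27, 1), (Lee, 30, 1), (Lee, 7, 1)}
Set difference of the two operands is {(Lee, 10, 1), (Lee, 27, 1), (Lee, 30, 1), (Lee, 7, 1)}.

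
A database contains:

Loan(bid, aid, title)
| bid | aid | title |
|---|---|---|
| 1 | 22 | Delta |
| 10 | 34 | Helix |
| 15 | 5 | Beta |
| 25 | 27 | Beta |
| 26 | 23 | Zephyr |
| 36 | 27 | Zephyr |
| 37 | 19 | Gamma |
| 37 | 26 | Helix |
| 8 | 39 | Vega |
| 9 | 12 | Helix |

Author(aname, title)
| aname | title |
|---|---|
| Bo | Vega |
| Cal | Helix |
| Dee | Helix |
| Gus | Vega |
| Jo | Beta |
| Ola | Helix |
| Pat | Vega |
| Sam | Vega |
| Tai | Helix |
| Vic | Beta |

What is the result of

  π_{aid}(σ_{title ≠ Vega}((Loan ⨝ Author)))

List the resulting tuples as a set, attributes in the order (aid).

Joining Loan and Author on title yields {(10, 34, Helix, Cal), (10, 34, Helix, Dee), (10, 34, Helix, Ola), (10, 34, Helix, Tai), (15, 5, Beta, Jo), (15, 5, Beta, Vic), (25, 27, Beta, Jo), (25, 27, Beta, Vic), (37, 26, Helix, Cal), (37, 26, Helix, Dee), (37, 26, Helix, Ola), (37, 26, Helix, Tai), (8, 39, Vega, Bo), (8, 39, Vega, Gus), (8, 39, Vega, Pat), (8, 39, Vega, Sam), (9, 12, Helix, Cal), (9, 12, Helix, Dee), (9, 12, Helix, Ola), (9, 12, Helix, Tai)}.
Apply σ_{title ≠ Vega}; surviving tuples: {(10, 34, Helix, Cal), (10, 34, Helix, Dee), (10, 34, Helix, Ola), (10, 34, Helix, Tai), (15, 5, Beta, Jo), (15, 5, Beta, Vic), (25, 27, Beta, Jo), (25, 27, Beta, Vic), (37, 26, Helix, Cal), (37, 26, Helix, Dee), (37, 26, Helix, Ola), (37, 26, Helix, Tai), (9, 12, Helix, Cal), (9, 12, Helix, Dee), (9, 12, Helix, Ola), (9, 12, Helix, Tai)}
Projecting to aid (11 duplicate(s) eliminated): {12, 26, 27, 34, 5}

{12, 26, 27, 34, 5}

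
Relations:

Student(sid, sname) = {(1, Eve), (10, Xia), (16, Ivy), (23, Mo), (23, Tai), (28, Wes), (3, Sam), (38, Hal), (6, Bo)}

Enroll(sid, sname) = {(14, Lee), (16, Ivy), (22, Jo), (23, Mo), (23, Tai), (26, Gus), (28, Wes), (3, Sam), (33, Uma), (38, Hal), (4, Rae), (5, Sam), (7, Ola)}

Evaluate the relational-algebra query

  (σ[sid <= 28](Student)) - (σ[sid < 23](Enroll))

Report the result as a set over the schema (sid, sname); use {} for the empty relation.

Selection sid <= 28: {(1, Eve), (10, Xia), (16, Ivy), (23, Mo), (23, Tai), (28, Wes), (3, Sam), (6, Bo)}
Selection sid < 23: {(14, Lee), (16, Ivy), (22, Jo), (3, Sam), (4, Rae), (5, Sam), (7, Ola)}
Taking the difference: {(1, Eve), (10, Xia), (23, Mo), (23, Tai), (28, Wes), (6, Bo)}

{(1, Eve), (10, Xia), (23, Mo), (23, Tai), (28, Wes), (6, Bo)}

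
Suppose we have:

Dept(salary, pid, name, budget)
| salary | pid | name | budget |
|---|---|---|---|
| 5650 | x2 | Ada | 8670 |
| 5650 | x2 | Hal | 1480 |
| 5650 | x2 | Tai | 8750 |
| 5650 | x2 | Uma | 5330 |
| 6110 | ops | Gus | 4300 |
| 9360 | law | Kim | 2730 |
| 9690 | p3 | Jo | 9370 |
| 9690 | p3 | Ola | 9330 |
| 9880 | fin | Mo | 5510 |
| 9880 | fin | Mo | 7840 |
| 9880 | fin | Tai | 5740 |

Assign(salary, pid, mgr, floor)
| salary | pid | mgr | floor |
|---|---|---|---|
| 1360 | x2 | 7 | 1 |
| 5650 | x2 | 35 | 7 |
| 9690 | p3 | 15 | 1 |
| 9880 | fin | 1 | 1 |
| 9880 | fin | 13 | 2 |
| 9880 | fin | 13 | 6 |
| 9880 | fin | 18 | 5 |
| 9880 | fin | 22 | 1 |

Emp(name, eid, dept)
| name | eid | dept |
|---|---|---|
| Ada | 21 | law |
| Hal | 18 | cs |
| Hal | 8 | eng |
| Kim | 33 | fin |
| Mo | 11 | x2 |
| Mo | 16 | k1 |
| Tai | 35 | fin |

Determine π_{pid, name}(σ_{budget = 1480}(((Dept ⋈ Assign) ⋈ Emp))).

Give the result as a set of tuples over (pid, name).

{(x2, Hal)}

Dept ⋈ Assign (natural join on salary, pid): {(5650, x2, Ada, 8670, 35, 7), (5650, x2, Hal, 1480, 35, 7), (5650, x2, Tai, 8750, 35, 7), (5650, x2, Uma, 5330, 35, 7), (9690, p3, Jo, 9370, 15, 1), (9690, p3, Ola, 9330, 15, 1), (9880, fin, Mo, 5510, 1, 1), (9880, fin, Mo, 5510, 13, 2), (9880, fin, Mo, 5510, 13, 6), (9880, fin, Mo, 5510, 18, 5), (9880, fin, Mo, 5510, 22, 1), (9880, fin, Mo, 7840, 1, 1), (9880, fin, Mo, 7840, 13, 2), (9880, fin, Mo, 7840, 13, 6), (9880, fin, Mo, 7840, 18, 5), (9880, fin, Mo, 7840, 22, 1), (9880, fin, Tai, 5740, 1, 1), (9880, fin, Tai, 5740, 13, 2), (9880, fin, Tai, 5740, 13, 6), (9880, fin, Tai, 5740, 18, 5), (9880, fin, Tai, 5740, 22, 1)}
(Dept ⋈ Assign) ⋈ Emp (natural join on name): {(5650, x2, Ada, 8670, 35, 7, 21, law), (5650, x2, Hal, 1480, 35, 7, 18, cs), (5650, x2, Hal, 1480, 35, 7, 8, eng), (5650, x2, Tai, 8750, 35, 7, 35, fin), (9880, fin, Mo, 5510, 1, 1, 11, x2), (9880, fin, Mo, 5510, 1, 1, 16, k1), (9880, fin, Mo, 5510, 13, 2, 11, x2), (9880, fin, Mo, 5510, 13, 2, 16, k1), (9880, fin, Mo, 5510, 13, 6, 11, x2), (9880, fin, Mo, 5510, 13, 6, 16, k1), (9880, fin, Mo, 5510, 18, 5, 11, x2), (9880, fin, Mo, 5510, 18, 5, 16, k1), (9880, fin, Mo, 5510, 22, 1, 11, x2), (9880, fin, Mo, 5510, 22, 1, 16, k1), (9880, fin, Mo, 7840, 1, 1, 11, x2), (9880, fin, Mo, 7840, 1, 1, 16, k1), (9880, fin, Mo, 7840, 13, 2, 11, x2), (9880, fin, Mo, 7840, 13, 2, 16, k1), (9880, fin, Mo, 7840, 13, 6, 11, x2), (9880, fin, Mo, 7840, 13, 6, 16, k1), (9880, fin, Mo, 7840, 18, 5, 11, x2), (9880, fin, Mo, 7840, 18, 5, 16, k1), (9880, fin, Mo, 7840, 22, 1, 11, x2), (9880, fin, Mo, 7840, 22, 1, 16, k1), (9880, fin, Tai, 5740, 1, 1, 35, fin), (9880, fin, Tai, 5740, 13, 2, 35, fin), (9880, fin, Tai, 5740, 13, 6, 35, fin), (9880, fin, Tai, 5740, 18, 5, 35, fin), (9880, fin, Tai, 5740, 22, 1, 35, fin)}
σ[budget = 1480]: keep tuples satisfying budget = 1480 → {(5650, x2, Hal, 1480, 35, 7, 18, cs), (5650, x2, Hal, 1480, 35, 7, 8, eng)}
π[pid, name]: project onto (pid, name) (1 duplicate(s) eliminated) → {(x2, Hal)}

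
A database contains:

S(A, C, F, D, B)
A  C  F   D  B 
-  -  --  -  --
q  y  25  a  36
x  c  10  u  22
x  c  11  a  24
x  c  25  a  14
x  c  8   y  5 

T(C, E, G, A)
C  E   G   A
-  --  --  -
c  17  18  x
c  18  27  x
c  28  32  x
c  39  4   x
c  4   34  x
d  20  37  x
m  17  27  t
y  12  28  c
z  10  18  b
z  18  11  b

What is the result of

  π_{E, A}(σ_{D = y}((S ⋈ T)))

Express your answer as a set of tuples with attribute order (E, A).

Natural join on A, C: {(x, c, 10, u, 22, 17, 18), (x, c, 10, u, 22, 18, 27), (x, c, 10, u, 22, 28, 32), (x, c, 10, u, 22, 39, 4), (x, c, 10, u, 22, 4, 34), (x, c, 11, a, 24, 17, 18), (x, c, 11, a, 24, 18, 27), (x, c, 11, a, 24, 28, 32), (x, c, 11, a, 24, 39, 4), (x, c, 11, a, 24, 4, 34), (x, c, 25, a, 14, 17, 18), (x, c, 25, a, 14, 18, 27), (x, c, 25, a, 14, 28, 32), (x, c, 25, a, 14, 39, 4), (x, c, 25, a, 14, 4, 34), (x, c, 8, y, 5, 17, 18), (x, c, 8, y, 5, 18, 27), (x, c, 8, y, 5, 28, 32), (x, c, 8, y, 5, 39, 4), (x, c, 8, y, 5, 4, 34)}
Selection D = y: {(x, c, 8, y, 5, 17, 18), (x, c, 8, y, 5, 18, 27), (x, c, 8, y, 5, 28, 32), (x, c, 8, y, 5, 39, 4), (x, c, 8, y, 5, 4, 34)}
π[E, A]: project onto (E, A) → {(17, x), (18, x), (28, x), (39, x), (4, x)}

{(17, x), (18, x), (28, x), (39, x), (4, x)}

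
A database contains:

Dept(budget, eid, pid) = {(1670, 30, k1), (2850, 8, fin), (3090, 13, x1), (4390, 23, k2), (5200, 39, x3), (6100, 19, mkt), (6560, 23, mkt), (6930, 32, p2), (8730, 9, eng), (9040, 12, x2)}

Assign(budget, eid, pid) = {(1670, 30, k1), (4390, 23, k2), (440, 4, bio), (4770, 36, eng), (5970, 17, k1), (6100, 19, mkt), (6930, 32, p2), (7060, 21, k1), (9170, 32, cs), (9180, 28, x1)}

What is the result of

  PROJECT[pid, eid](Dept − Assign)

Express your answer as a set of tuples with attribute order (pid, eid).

{(eng, 9), (fin, 8), (mkt, 23), (x1, 13), (x2, 12), (x3, 39)}

Difference: {(1670, 30, k1), (2850, 8, fin), (3090, 13, x1), (4390, 23, k2), (5200, 39, x3), (6100, 19, mkt), (6560, 23, mkt), (6930, 32, p2), (8730, 9, eng), (9040, 12, x2)} with {(1670, 30, k1), (4390, 23, k2), (440, 4, bio), (4770, 36, eng), (5970, 17, k1), (6100, 19, mkt), (6930, 32, p2), (7060, 21, k1), (9170, 32, cs), (9180, 28, x1)} → {(2850, 8, fin), (3090, 13, x1), (5200, 39, x3), (6560, 23, mkt), (8730, 9, eng), (9040, 12, x2)}
π[pid, eid]: project onto (pid, eid) → {(eng, 9), (fin, 8), (mkt, 23), (x1, 13), (x2, 12), (x3, 39)}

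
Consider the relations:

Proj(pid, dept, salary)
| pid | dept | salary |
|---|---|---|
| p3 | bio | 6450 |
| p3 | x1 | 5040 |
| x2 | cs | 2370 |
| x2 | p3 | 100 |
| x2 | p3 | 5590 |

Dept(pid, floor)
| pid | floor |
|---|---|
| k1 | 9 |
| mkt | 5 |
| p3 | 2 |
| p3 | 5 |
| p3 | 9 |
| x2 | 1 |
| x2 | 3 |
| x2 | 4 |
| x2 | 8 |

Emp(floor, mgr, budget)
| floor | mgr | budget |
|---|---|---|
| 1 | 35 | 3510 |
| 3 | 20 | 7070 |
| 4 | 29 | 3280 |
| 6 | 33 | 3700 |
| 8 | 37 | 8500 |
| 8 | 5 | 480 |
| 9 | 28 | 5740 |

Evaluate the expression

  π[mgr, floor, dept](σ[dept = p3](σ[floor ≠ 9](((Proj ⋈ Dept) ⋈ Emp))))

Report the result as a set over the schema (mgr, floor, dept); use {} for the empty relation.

Natural join on pid: {(p3, bio, 6450, 2), (p3, bio, 6450, 5), (p3, bio, 6450, 9), (p3, x1, 5040, 2), (p3, x1, 5040, 5), (p3, x1, 5040, 9), (x2, cs, 2370, 1), (x2, cs, 2370, 3), (x2, cs, 2370, 4), (x2, cs, 2370, 8), (x2, p3, 100, 1), (x2, p3, 100, 3), (x2, p3, 100, 4), (x2, p3, 100, 8), (x2, p3, 5590, 1), (x2, p3, 5590, 3), (x2, p3, 5590, 4), (x2, p3, 5590, 8)}
Natural join on floor: {(p3, bio, 6450, 9, 28, 5740), (p3, x1, 5040, 9, 28, 5740), (x2, cs, 2370, 1, 35, 3510), (x2, cs, 2370, 3, 20, 7070), (x2, cs, 2370, 4, 29, 3280), (x2, cs, 2370, 8, 37, 8500), (x2, cs, 2370, 8, 5, 480), (x2, p3, 100, 1, 35, 3510), (x2, p3, 100, 3, 20, 7070), (x2, p3, 100, 4, 29, 3280), (x2, p3, 100, 8, 37, 8500), (x2, p3, 100, 8, 5, 480), (x2, p3, 5590, 1, 35, 3510), (x2, p3, 5590, 3, 20, 7070), (x2, p3, 5590, 4, 29, 3280), (x2, p3, 5590, 8, 37, 8500), (x2, p3, 5590, 8, 5, 480)}
σ[floor ≠ 9]: keep tuples satisfying floor ≠ 9 → {(x2, cs, 2370, 1, 35, 3510), (x2, cs, 2370, 3, 20, 7070), (x2, cs, 2370, 4, 29, 3280), (x2, cs, 2370, 8, 37, 8500), (x2, cs, 2370, 8, 5, 480), (x2, p3, 100, 1, 35, 3510), (x2, p3, 100, 3, 20, 7070), (x2, p3, 100, 4, 29, 3280), (x2, p3, 100, 8, 37, 8500), (x2, p3, 100, 8, 5, 480), (x2, p3, 5590, 1, 35, 3510), (x2, p3, 5590, 3, 20, 7070), (x2, p3, 5590, 4, 29, 3280), (x2, p3, 5590, 8, 37, 8500), (x2, p3, 5590, 8, 5, 480)}
σ[dept = p3]: keep tuples satisfying dept = p3 → {(x2, p3, 100, 1, 35, 3510), (x2, p3, 100, 3, 20, 7070), (x2, p3, 100, 4, 29, 3280), (x2, p3, 100, 8, 37, 8500), (x2, p3, 100, 8, 5, 480), (x2, p3, 5590, 1, 35, 3510), (x2, p3, 5590, 3, 20, 7070), (x2, p3, 5590, 4, 29, 3280), (x2, p3, 5590, 8, 37, 8500), (x2, p3, 5590, 8, 5, 480)}
π[mgr, floor, dept]: project onto (mgr, floor, dept) (5 duplicate(s) eliminated) → {(20, 3, p3), (29, 4, p3), (35, 1, p3), (37, 8, p3), (5, 8, p3)}

{(20, 3, p3), (29, 4, p3), (35, 1, p3), (37, 8, p3), (5, 8, p3)}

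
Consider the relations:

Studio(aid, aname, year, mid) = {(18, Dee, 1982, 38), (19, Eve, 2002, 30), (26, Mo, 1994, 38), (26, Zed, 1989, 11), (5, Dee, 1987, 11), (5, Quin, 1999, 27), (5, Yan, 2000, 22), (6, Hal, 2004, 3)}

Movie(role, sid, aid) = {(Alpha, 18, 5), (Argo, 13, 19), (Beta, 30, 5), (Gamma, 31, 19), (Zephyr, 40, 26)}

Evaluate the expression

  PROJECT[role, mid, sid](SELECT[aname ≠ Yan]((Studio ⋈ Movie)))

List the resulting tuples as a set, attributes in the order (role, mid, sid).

{(Alpha, 11, 18), (Alpha, 27, 18), (Argo, 30, 13), (Beta, 11, 30), (Beta, 27, 30), (Gamma, 30, 31), (Zephyr, 11, 40), (Zephyr, 38, 40)}

Studio ⋈ Movie (natural join on aid): {(19, Eve, 2002, 30, Argo, 13), (19, Eve, 2002, 30, Gamma, 31), (26, Mo, 1994, 38, Zephyr, 40), (26, Zed, 1989, 11, Zephyr, 40), (5, Dee, 1987, 11, Alpha, 18), (5, Dee, 1987, 11, Beta, 30), (5, Quin, 1999, 27, Alpha, 18), (5, Quin, 1999, 27, Beta, 30), (5, Yan, 2000, 22, Alpha, 18), (5, Yan, 2000, 22, Beta, 30)}
Filtering on aname ≠ Yan leaves {(19, Eve, 2002, 30, Argo, 13), (19, Eve, 2002, 30, Gamma, 31), (26, Mo, 1994, 38, Zephyr, 40), (26, Zed, 1989, 11, Zephyr, 40), (5, Dee, 1987, 11, Alpha, 18), (5, Dee, 1987, 11, Beta, 30), (5, Quin, 1999, 27, Alpha, 18), (5, Quin, 1999, 27, Beta, 30)}.
Projecting to role, mid, sid: {(Alpha, 11, 18), (Alpha, 27, 18), (Argo, 30, 13), (Beta, 11, 30), (Beta, 27, 30), (Gamma, 30, 31), (Zephyr, 11, 40), (Zephyr, 38, 40)}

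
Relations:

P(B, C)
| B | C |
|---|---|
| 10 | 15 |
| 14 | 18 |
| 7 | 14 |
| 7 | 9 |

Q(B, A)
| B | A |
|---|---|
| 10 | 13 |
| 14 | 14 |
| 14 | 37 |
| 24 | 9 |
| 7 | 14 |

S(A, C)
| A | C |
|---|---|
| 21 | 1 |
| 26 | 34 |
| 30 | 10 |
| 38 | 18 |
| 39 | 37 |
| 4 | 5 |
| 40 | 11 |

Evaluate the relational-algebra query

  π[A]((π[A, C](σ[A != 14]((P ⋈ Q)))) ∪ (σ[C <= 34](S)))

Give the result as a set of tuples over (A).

{13, 21, 26, 30, 37, 38, 4, 40}

Natural join on B: {(10, 15, 13), (14, 18, 14), (14, 18, 37), (7, 14, 14), (7, 9, 14)}
Apply σ_{A != 14}; surviving tuples: {(10, 15, 13), (14, 18, 37)}
π_{A, C} gives {(13, 15), (37, 18)}.
Apply σ_{C <= 34}; surviving tuples: {(21, 1), (26, 34), (30, 10), (38, 18), (4, 5), (40, 11)}
Set union of the two operands is {(13, 15), (21, 1), (26, 34), (30, 10), (37, 18), (38, 18), (4, 5), (40, 11)}.
π_{A} gives {13, 21, 26, 30, 37, 38, 4, 40}.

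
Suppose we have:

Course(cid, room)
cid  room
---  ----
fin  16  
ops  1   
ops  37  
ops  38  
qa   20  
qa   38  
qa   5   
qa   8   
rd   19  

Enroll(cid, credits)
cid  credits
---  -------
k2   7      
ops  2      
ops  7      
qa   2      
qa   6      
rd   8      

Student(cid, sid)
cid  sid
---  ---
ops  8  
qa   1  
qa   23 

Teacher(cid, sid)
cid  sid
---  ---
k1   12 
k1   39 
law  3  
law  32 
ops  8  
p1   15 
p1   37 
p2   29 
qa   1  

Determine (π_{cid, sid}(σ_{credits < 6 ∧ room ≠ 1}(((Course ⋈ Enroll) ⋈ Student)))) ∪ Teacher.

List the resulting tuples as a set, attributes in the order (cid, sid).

{(k1, 12), (k1, 39), (law, 3), (law, 32), (ops, 8), (p1, 15), (p1, 37), (p2, 29), (qa, 1), (qa, 23)}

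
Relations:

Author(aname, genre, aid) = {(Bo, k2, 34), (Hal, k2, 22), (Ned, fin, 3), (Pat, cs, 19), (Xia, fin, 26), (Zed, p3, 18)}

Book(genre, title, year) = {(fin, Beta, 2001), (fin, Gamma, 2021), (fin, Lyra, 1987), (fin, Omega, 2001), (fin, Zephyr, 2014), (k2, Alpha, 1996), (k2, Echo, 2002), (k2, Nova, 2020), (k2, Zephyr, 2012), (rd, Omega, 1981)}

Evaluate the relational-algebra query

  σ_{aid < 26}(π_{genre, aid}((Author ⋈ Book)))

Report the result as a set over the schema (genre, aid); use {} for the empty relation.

Joining Author and Book on genre yields {(Bo, k2, 34, Alpha, 1996), (Bo, k2, 34, Echo, 2002), (Bo, k2, 34, Nova, 2020), (Bo, k2, 34, Zephyr, 2012), (Hal, k2, 22, Alpha, 1996), (Hal, k2, 22, Echo, 2002), (Hal, k2, 22, Nova, 2020), (Hal, k2, 22, Zephyr, 2012), (Ned, fin, 3, Beta, 2001), (Ned, fin, 3, Gamma, 2021), (Ned, fin, 3, Lyra, 1987), (Ned, fin, 3, Omega, 2001), (Ned, fin, 3, Zephyr, 2014), (Xia, fin, 26, Beta, 2001), (Xia, fin, 26, Gamma, 2021), (Xia, fin, 26, Lyra, 1987), (Xia, fin, 26, Omega, 2001), (Xia, fin, 26, Zephyr, 2014)}.
Projecting to genre, aid (14 duplicate(s) eliminated): {(fin, 26), (fin, 3), (k2, 22), (k2, 34)}
Selection aid < 26: {(fin, 3), (k2, 22)}

{(fin, 3), (k2, 22)}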